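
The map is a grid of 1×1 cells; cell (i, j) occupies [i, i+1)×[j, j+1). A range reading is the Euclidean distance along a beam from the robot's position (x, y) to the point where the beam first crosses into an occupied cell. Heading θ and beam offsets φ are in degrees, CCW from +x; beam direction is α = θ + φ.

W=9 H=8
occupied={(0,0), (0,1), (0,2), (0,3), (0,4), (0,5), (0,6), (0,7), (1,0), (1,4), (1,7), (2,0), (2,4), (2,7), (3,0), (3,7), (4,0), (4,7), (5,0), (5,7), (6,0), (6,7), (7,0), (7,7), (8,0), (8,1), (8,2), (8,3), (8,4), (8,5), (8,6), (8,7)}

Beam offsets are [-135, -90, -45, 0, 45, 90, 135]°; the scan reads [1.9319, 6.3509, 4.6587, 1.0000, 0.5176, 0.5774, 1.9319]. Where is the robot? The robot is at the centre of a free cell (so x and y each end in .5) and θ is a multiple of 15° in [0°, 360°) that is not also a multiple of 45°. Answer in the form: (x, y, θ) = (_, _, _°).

(x, y, θ) = (3.5, 6.5, 30°)

Candidates: 40 free-cell centres × 16 headings = 640 poses. Raycast each; keep the one whose scan matches to 4 dp.
  (2.5, 2.5, 60°): beam 1 = 1.5529 ≠ 1.9319 ✗
  (1.5, 5.5, 30°): beam 1 = 0.5176 ≠ 1.9319 ✗
  (6.5, 3.5, 240°): beam 1 = 3.6235 ≠ 1.9319 ✗
  (5.5, 5.5, 240°): beam 1 = 1.5529 ≠ 1.9319 ✗
  …
  (3.5, 6.5, 30°): r_1=1.9319, r_2=6.3509, r_3=4.6587, r_4=1.0000, r_5=0.5176, r_6=0.5774, r_7=1.9319 — all match ✓
Unique over the lattice → pose = (3.5, 6.5, 30°).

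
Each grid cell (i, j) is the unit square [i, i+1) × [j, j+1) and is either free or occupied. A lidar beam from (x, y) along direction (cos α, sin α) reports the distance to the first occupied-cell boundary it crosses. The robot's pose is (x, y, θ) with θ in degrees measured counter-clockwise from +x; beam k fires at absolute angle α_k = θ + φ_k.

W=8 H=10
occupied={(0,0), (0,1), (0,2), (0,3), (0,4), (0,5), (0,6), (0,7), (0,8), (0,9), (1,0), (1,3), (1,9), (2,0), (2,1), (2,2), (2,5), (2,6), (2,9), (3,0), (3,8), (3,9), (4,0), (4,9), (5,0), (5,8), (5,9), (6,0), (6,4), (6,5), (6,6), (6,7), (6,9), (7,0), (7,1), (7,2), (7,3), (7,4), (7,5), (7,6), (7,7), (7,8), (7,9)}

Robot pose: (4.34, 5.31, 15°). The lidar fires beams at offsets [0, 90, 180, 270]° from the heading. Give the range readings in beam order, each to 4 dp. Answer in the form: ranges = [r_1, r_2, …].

ranges = [1.7186, 2.7849, 3.4578, 4.4620]

beam 1: φ=0°, α=15°
  direction (0.9659, 0.2588); cell (4,5); t to first gridline: x 0.6833, y 2.6660 (then +1.0353 / +3.8637)
    (5,5) via x @ 0.6833
    (6,5) via x @ 1.7186  # hit
  → r_1 = 1.7186
beam 2: φ=90°, α=105°
  direction (-0.2588, 0.9659); cell (4,5); t to first gridline: x 1.3137, y 0.7143 (then +3.8637 / +1.0353)
    (4,6) via y @ 0.7143
    (3,6) via x @ 1.3137
    (3,7) via y @ 1.7496
    (3,8) via y @ 2.7849  # hit
  → r_2 = 2.7849
beam 3: φ=180°, α=195°
  direction (-0.9659, -0.2588); cell (4,5); t to first gridline: x 0.3520, y 1.1977 (then +1.0353 / +3.8637)
    (3,5) via x @ 0.3520
    (3,4) via y @ 1.1977
    (2,4) via x @ 1.3873
    (1,4) via x @ 2.4225
    (0,4) via x @ 3.4578  # hit
  → r_3 = 3.4578
beam 4: φ=270°, α=285°
  direction (0.2588, -0.9659); cell (4,5); t to first gridline: x 2.5500, y 0.3209 (then +3.8637 / +1.0353)
    (4,4) via y @ 0.3209
    (4,3) via y @ 1.3562
    (4,2) via y @ 2.3915
    (5,2) via x @ 2.5500
    (5,1) via y @ 3.4268
    (5,0) via y @ 4.4620  # hit
  → r_4 = 4.4620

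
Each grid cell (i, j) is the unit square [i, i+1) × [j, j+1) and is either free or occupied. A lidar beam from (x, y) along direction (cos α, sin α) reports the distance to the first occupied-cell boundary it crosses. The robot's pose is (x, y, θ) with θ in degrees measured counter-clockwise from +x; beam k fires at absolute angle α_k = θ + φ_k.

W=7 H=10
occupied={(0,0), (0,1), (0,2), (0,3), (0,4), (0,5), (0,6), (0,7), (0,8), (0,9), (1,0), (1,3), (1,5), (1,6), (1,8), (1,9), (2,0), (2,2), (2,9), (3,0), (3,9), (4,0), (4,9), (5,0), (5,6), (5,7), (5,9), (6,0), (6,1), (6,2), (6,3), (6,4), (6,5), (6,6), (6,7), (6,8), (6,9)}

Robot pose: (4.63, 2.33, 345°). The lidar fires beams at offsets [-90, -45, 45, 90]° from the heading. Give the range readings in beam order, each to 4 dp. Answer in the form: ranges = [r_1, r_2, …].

ranges = [1.3769, 1.5358, 1.5819, 3.7995]

beam 1: φ=-90°, α=255°
  dir = (cos 255°, sin 255°) = (-0.2588, -0.9659); from cell (4,2)
  next x-line at t=2.4341, next y-line at t=0.3416; Δt_x=3.8637, Δt_y=1.0353
    y: enter (4,1) at t=0.3416
    y: enter (4,0) at t=1.3769 ← occupied
  → r_1 = 1.3769
beam 2: φ=-45°, α=300°
  dir = (cos 300°, sin 300°) = (0.5000, -0.8660); from cell (4,2)
  next x-line at t=0.7400, next y-line at t=0.3811; Δt_x=2.0000, Δt_y=1.1547
    y: enter (4,1) at t=0.3811
    x: enter (5,1) at t=0.7400
    y: enter (5,0) at t=1.5358 ← occupied
  → r_2 = 1.5358
beam 3: φ=45°, α=30°
  dir = (cos 30°, sin 30°) = (0.8660, 0.5000); from cell (4,2)
  next x-line at t=0.4272, next y-line at t=1.3400; Δt_x=1.1547, Δt_y=2.0000
    x: enter (5,2) at t=0.4272
    y: enter (5,3) at t=1.3400
    x: enter (6,3) at t=1.5819 ← occupied
  → r_3 = 1.5819
beam 4: φ=90°, α=75°
  dir = (cos 75°, sin 75°) = (0.2588, 0.9659); from cell (4,2)
  next x-line at t=1.4296, next y-line at t=0.6936; Δt_x=3.8637, Δt_y=1.0353
    y: enter (4,3) at t=0.6936
    x: enter (5,3) at t=1.4296
    y: enter (5,4) at t=1.7289
    y: enter (5,5) at t=2.7642
    y: enter (5,6) at t=3.7995 ← occupied
  → r_4 = 3.7995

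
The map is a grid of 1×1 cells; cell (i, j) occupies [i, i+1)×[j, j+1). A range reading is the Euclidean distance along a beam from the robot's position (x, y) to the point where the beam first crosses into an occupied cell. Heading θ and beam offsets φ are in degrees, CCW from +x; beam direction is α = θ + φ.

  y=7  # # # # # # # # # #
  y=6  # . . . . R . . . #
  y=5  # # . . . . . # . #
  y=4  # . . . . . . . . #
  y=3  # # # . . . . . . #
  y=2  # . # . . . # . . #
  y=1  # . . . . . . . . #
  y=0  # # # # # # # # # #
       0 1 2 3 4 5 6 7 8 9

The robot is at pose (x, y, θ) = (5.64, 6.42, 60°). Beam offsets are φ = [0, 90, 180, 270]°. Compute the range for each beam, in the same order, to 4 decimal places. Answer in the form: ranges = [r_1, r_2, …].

beam 1: φ=0°, α=60°
  d=(0.5000,0.8660)  start (5,6)  tX=0.7200 tY=0.6697  stride 1/|dx|=2.0000 1/|dy|=1.1547
    cross y-line → (5,7), t=0.6697 (wall)
  → r_1 = 0.6697
beam 2: φ=90°, α=150°
  d=(-0.8660,0.5000)  start (5,6)  tX=0.7390 tY=1.1600  stride 1/|dx|=1.1547 1/|dy|=2.0000
    cross x-line → (4,6), t=0.7390
    cross y-line → (4,7), t=1.1600 (wall)
  → r_2 = 1.1600
beam 3: φ=180°, α=240°
  d=(-0.5000,-0.8660)  start (5,6)  tX=1.2800 tY=0.4850  stride 1/|dx|=2.0000 1/|dy|=1.1547
    cross y-line → (5,5), t=0.4850
    cross x-line → (4,5), t=1.2800
    cross y-line → (4,4), t=1.6397
    cross y-line → (4,3), t=2.7944
    cross x-line → (3,3), t=3.2800
    cross y-line → (3,2), t=3.9491
    cross y-line → (3,1), t=5.1038
    cross x-line → (2,1), t=5.2800
    cross y-line → (2,0), t=6.2585 (wall)
  → r_3 = 6.2585
beam 4: φ=270°, α=330°
  d=(0.8660,-0.5000)  start (5,6)  tX=0.4157 tY=0.8400  stride 1/|dx|=1.1547 1/|dy|=2.0000
    cross x-line → (6,6), t=0.4157
    cross y-line → (6,5), t=0.8400
    cross x-line → (7,5), t=1.5704 (wall)
  → r_4 = 1.5704

ranges = [0.6697, 1.1600, 6.2585, 1.5704]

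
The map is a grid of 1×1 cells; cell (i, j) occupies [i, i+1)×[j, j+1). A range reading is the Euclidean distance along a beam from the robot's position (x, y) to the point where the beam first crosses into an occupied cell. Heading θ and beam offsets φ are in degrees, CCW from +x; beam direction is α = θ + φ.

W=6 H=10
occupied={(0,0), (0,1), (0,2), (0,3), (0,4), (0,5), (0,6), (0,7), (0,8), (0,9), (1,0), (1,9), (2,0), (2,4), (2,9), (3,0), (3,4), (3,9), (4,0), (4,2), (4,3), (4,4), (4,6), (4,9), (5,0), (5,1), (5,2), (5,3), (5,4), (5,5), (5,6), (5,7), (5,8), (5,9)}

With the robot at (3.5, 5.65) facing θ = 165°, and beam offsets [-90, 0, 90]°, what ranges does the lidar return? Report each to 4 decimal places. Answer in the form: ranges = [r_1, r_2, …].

ranges = [3.4682, 2.5882, 0.6729]

beam 1: φ=-90°, α=75°
  d=(0.2588,0.9659)  start (3,5)  tX=1.9319 tY=0.3623  stride 1/|dx|=3.8637 1/|dy|=1.0353
    cross y-line → (3,6), t=0.3623
    cross y-line → (3,7), t=1.3976
    cross x-line → (4,7), t=1.9319
    cross y-line → (4,8), t=2.4329
    cross y-line → (4,9), t=3.4682 (wall)
  → r_1 = 3.4682
beam 2: φ=0°, α=165°
  d=(-0.9659,0.2588)  start (3,5)  tX=0.5176 tY=1.3523  stride 1/|dx|=1.0353 1/|dy|=3.8637
    cross x-line → (2,5), t=0.5176
    cross y-line → (2,6), t=1.3523
    cross x-line → (1,6), t=1.5529
    cross x-line → (0,6), t=2.5882 (wall)
  → r_2 = 2.5882
beam 3: φ=90°, α=255°
  d=(-0.2588,-0.9659)  start (3,5)  tX=1.9319 tY=0.6729  stride 1/|dx|=3.8637 1/|dy|=1.0353
    cross y-line → (3,4), t=0.6729 (wall)
  → r_3 = 0.6729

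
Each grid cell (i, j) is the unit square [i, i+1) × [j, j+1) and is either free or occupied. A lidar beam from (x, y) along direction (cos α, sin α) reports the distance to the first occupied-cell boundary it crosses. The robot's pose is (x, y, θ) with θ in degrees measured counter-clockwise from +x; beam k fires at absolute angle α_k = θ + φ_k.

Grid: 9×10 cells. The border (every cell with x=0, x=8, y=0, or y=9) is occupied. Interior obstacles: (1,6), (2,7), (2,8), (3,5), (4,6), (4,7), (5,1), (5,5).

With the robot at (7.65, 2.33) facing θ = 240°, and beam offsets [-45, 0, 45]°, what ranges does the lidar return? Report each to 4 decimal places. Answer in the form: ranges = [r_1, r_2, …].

beam 1: φ=-45°, α=195°
  cosα=-0.9659 sinα=-0.2588 | (7,2) | tMaxX 0.6729 tMaxY 1.2750 | tΔX 1.0353 tΔY 3.8637
    t=0.6729 [x] (6,2)
    t=1.2750 [y] (6,1)
    t=1.7082 [x] (5,1) — stop
  → r_1 = 1.7082
beam 2: φ=0°, α=240°
  cosα=-0.5000 sinα=-0.8660 | (7,2) | tMaxX 1.3000 tMaxY 0.3811 | tΔX 2.0000 tΔY 1.1547
    t=0.3811 [y] (7,1)
    t=1.3000 [x] (6,1)
    t=1.5358 [y] (6,0) — stop
  → r_2 = 1.5358
beam 3: φ=45°, α=285°
  cosα=0.2588 sinα=-0.9659 | (7,2) | tMaxX 1.3523 tMaxY 0.3416 | tΔX 3.8637 tΔY 1.0353
    t=0.3416 [y] (7,1)
    t=1.3523 [x] (8,1) — stop
  → r_3 = 1.3523

ranges = [1.7082, 1.5358, 1.3523]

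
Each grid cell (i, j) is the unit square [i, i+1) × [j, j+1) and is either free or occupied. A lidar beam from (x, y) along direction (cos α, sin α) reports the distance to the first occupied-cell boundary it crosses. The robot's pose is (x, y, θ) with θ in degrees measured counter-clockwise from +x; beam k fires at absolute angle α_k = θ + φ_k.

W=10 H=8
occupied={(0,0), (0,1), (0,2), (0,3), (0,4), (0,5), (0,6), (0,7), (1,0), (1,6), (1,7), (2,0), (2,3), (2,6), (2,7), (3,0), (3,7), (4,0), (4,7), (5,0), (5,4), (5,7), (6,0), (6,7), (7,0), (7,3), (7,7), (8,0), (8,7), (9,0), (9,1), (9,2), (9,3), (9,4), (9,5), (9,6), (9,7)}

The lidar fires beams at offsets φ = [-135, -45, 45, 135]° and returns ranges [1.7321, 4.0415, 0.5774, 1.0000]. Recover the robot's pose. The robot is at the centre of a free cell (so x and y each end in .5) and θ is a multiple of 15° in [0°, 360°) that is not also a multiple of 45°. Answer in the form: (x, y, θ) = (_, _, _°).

(x, y, θ) = (6.5, 1.5, 195°)

Candidates: 43 free-cell centres × 16 headings = 688 poses. Raycast each; keep the one whose scan matches to 4 dp.
  (5.5, 2.5, 195°): beam 1 = 5.1962 ≠ 1.7321 ✗
  (5.5, 3.5, 285°): beam 1 = 5.0000 ≠ 1.7321 ✗
  (4.5, 1.5, 30°): beam 1 = 0.5176 ≠ 1.7321 ✗
  …
  (6.5, 1.5, 195°): r_1=1.7321, r_2=4.0415, r_3=0.5774, r_4=1.0000 — all match ✓
No second candidate reproduces the full scan.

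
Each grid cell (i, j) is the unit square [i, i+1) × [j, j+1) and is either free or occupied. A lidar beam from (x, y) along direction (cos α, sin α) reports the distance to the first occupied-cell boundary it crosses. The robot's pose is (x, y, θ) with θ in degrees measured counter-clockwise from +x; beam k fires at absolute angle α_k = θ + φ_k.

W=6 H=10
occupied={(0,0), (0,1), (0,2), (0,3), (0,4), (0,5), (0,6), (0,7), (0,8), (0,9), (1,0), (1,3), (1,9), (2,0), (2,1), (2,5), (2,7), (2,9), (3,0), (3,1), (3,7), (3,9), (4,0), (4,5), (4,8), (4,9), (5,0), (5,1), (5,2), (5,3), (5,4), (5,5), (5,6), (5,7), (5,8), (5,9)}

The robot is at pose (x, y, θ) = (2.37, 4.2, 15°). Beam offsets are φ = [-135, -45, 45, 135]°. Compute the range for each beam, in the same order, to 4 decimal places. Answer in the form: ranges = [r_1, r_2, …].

ranges = [0.7400, 3.0369, 0.9238, 1.5819]

beam 1: φ=-135°, α=240°
  d=(-0.5000,-0.8660)  start (2,4)  tX=0.7400 tY=0.2309  stride 1/|dx|=2.0000 1/|dy|=1.1547
    cross y-line → (2,3), t=0.2309
    cross x-line → (1,3), t=0.7400 (wall)
  → r_1 = 0.7400
beam 2: φ=-45°, α=330°
  d=(0.8660,-0.5000)  start (2,4)  tX=0.7275 tY=0.4000  stride 1/|dx|=1.1547 1/|dy|=2.0000
    cross y-line → (2,3), t=0.4000
    cross x-line → (3,3), t=0.7275
    cross x-line → (4,3), t=1.8822
    cross y-line → (4,2), t=2.4000
    cross x-line → (5,2), t=3.0369 (wall)
  → r_2 = 3.0369
beam 3: φ=45°, α=60°
  d=(0.5000,0.8660)  start (2,4)  tX=1.2600 tY=0.9238  stride 1/|dx|=2.0000 1/|dy|=1.1547
    cross y-line → (2,5), t=0.9238 (wall)
  → r_3 = 0.9238
beam 4: φ=135°, α=150°
  d=(-0.8660,0.5000)  start (2,4)  tX=0.4272 tY=1.6000  stride 1/|dx|=1.1547 1/|dy|=2.0000
    cross x-line → (1,4), t=0.4272
    cross x-line → (0,4), t=1.5819 (wall)
  → r_4 = 1.5819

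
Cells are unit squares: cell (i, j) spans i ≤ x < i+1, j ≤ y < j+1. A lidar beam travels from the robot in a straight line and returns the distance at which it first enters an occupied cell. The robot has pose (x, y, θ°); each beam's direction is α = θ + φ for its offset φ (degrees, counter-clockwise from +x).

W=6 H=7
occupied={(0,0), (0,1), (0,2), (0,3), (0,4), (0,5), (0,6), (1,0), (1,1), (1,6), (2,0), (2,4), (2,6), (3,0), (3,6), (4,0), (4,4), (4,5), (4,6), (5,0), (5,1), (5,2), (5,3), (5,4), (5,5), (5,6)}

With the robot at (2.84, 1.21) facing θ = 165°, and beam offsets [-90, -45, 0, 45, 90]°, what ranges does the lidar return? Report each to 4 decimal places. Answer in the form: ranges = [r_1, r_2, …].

beam 1: φ=-90°, α=75°
  cosα=0.2588 sinα=0.9659 | (2,1) | tMaxX 0.6182 tMaxY 0.8179 | tΔX 3.8637 tΔY 1.0353
    t=0.6182 [x] (3,1)
    t=0.8179 [y] (3,2)
    t=1.8531 [y] (3,3)
    t=2.8884 [y] (3,4)
    t=3.9237 [y] (3,5)
    t=4.4819 [x] (4,5) — stop
  → r_1 = 4.4819
beam 2: φ=-45°, α=120°
  cosα=-0.5000 sinα=0.8660 | (2,1) | tMaxX 1.6800 tMaxY 0.9122 | tΔX 2.0000 tΔY 1.1547
    t=0.9122 [y] (2,2)
    t=1.6800 [x] (1,2)
    t=2.0669 [y] (1,3)
    t=3.2216 [y] (1,4)
    t=3.6800 [x] (0,4) — stop
  → r_2 = 3.6800
beam 3: φ=0°, α=165°
  cosα=-0.9659 sinα=0.2588 | (2,1) | tMaxX 0.8696 tMaxY 3.0523 | tΔX 1.0353 tΔY 3.8637
    t=0.8696 [x] (1,1) — stop
  → r_3 = 0.8696
beam 4: φ=45°, α=210°
  cosα=-0.8660 sinα=-0.5000 | (2,1) | tMaxX 0.9699 tMaxY 0.4200 | tΔX 1.1547 tΔY 2.0000
    t=0.4200 [y] (2,0) — stop
  → r_4 = 0.4200
beam 5: φ=90°, α=255°
  cosα=-0.2588 sinα=-0.9659 | (2,1) | tMaxX 3.2455 tMaxY 0.2174 | tΔX 3.8637 tΔY 1.0353
    t=0.2174 [y] (2,0) — stop
  → r_5 = 0.2174

ranges = [4.4819, 3.6800, 0.8696, 0.4200, 0.2174]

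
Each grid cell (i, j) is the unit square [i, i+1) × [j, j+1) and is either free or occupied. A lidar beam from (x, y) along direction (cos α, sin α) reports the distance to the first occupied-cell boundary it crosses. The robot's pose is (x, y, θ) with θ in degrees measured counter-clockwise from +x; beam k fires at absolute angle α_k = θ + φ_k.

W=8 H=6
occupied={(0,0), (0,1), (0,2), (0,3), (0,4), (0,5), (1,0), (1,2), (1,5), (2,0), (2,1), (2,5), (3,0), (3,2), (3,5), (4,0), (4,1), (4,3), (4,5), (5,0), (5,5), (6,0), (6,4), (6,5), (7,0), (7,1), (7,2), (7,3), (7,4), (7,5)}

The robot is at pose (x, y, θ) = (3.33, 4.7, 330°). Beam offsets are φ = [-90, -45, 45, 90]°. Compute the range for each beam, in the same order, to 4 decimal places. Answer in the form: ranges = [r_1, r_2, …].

ranges = [2.6600, 1.7600, 1.1591, 0.3464]

beam 1: φ=-90°, α=240°
  direction (-0.5000, -0.8660); cell (3,4); t to first gridline: x 0.6600, y 0.8083 (then +2.0000 / +1.1547)
    (2,4) via x @ 0.6600
    (2,3) via y @ 0.8083
    (2,2) via y @ 1.9630
    (1,2) via x @ 2.6600  # hit
  → r_1 = 2.6600
beam 2: φ=-45°, α=285°
  direction (0.2588, -0.9659); cell (3,4); t to first gridline: x 2.5887, y 0.7247 (then +3.8637 / +1.0353)
    (3,3) via y @ 0.7247
    (3,2) via y @ 1.7600  # hit
  → r_2 = 1.7600
beam 3: φ=45°, α=15°
  direction (0.9659, 0.2588); cell (3,4); t to first gridline: x 0.6936, y 1.1591 (then +1.0353 / +3.8637)
    (4,4) via x @ 0.6936
    (4,5) via y @ 1.1591  # hit
  → r_3 = 1.1591
beam 4: φ=90°, α=60°
  direction (0.5000, 0.8660); cell (3,4); t to first gridline: x 1.3400, y 0.3464 (then +2.0000 / +1.1547)
    (3,5) via y @ 0.3464  # hit
  → r_4 = 0.3464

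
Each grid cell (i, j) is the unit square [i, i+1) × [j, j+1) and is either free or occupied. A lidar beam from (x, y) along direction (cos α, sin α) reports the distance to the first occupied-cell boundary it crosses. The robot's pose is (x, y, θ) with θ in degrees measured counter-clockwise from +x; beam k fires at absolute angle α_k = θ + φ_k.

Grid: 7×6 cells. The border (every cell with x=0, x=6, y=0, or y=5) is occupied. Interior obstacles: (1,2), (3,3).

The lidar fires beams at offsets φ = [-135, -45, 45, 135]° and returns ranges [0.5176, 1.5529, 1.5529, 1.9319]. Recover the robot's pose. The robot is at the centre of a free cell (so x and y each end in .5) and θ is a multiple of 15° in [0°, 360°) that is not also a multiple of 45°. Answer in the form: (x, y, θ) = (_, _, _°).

Enumerate (i+0.5, j+0.5, θ) over the 18 free cells and 16 admissible headings. For each, cast all 4 beams and compare to the given ranges.
  (5.5, 1.5, 120°): beam 2 = 1.9319 ≠ 1.5529 ✗
  (2.5, 1.5, 240°): beam 1 = 3.6235 ≠ 0.5176 ✗
  (3.5, 2.5, 75°): beam 1 = 1.7321 ≠ 0.5176 ✗
  …
  (5.5, 3.5, 150°): r_1=0.5176, r_2=1.5529, r_3=1.5529, r_4=1.9319 — all match ✓
No second candidate reproduces the full scan.

(x, y, θ) = (5.5, 3.5, 150°)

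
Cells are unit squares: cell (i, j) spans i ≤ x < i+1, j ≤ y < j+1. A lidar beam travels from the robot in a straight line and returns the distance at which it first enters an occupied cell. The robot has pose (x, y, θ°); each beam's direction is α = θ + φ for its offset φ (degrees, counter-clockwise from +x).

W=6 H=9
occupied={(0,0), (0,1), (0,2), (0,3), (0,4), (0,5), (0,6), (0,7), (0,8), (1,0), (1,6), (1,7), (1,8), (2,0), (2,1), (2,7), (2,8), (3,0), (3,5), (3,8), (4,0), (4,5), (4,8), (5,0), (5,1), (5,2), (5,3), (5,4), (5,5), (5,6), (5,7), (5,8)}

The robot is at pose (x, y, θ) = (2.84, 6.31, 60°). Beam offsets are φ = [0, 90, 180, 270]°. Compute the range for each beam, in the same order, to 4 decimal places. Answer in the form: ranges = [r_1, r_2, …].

ranges = [1.9514, 0.9699, 3.6800, 0.6200]

beam 1: φ=0°, α=60°
  cosα=0.5000 sinα=0.8660 | (2,6) | tMaxX 0.3200 tMaxY 0.7967 | tΔX 2.0000 tΔY 1.1547
    t=0.3200 [x] (3,6)
    t=0.7967 [y] (3,7)
    t=1.9514 [y] (3,8) — stop
  → r_1 = 1.9514
beam 2: φ=90°, α=150°
  cosα=-0.8660 sinα=0.5000 | (2,6) | tMaxX 0.9699 tMaxY 1.3800 | tΔX 1.1547 tΔY 2.0000
    t=0.9699 [x] (1,6) — stop
  → r_2 = 0.9699
beam 3: φ=180°, α=240°
  cosα=-0.5000 sinα=-0.8660 | (2,6) | tMaxX 1.6800 tMaxY 0.3580 | tΔX 2.0000 tΔY 1.1547
    t=0.3580 [y] (2,5)
    t=1.5127 [y] (2,4)
    t=1.6800 [x] (1,4)
    t=2.6674 [y] (1,3)
    t=3.6800 [x] (0,3) — stop
  → r_3 = 3.6800
beam 4: φ=270°, α=330°
  cosα=0.8660 sinα=-0.5000 | (2,6) | tMaxX 0.1848 tMaxY 0.6200 | tΔX 1.1547 tΔY 2.0000
    t=0.1848 [x] (3,6)
    t=0.6200 [y] (3,5) — stop
  → r_4 = 0.6200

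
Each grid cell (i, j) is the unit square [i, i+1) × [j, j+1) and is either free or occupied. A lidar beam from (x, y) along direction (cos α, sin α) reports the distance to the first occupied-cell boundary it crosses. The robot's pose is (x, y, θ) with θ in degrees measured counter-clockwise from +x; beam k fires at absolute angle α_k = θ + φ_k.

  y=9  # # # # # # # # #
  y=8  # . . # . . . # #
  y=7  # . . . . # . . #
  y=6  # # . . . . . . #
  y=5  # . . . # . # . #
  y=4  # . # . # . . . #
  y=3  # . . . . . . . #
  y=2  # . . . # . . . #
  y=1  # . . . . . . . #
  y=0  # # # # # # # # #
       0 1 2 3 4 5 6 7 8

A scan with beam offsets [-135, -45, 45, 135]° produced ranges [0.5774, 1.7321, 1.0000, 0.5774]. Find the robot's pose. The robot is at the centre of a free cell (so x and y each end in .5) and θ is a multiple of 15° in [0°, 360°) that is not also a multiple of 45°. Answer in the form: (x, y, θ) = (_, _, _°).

(x, y, θ) = (1.5, 7.5, 75°)

Enumerate (i+0.5, j+0.5, θ) over the 47 free cells and 16 admissible headings. For each, cast all 4 beams and compare to the given ranges.
  (6.5, 1.5, 330°): beam 1 = 1.9319 ≠ 0.5774 ✗
  (4.5, 7.5, 300°): beam 1 = 3.6235 ≠ 0.5774 ✗
  (7.5, 4.5, 210°): beam 1 = 1.9319 ≠ 0.5774 ✗
  (2.5, 7.5, 240°): beam 1 = 1.5529 ≠ 0.5774 ✗
  …
  (1.5, 7.5, 75°): r_1=0.5774, r_2=1.7321, r_3=1.0000, r_4=0.5774 — all match ✓
No second candidate reproduces the full scan.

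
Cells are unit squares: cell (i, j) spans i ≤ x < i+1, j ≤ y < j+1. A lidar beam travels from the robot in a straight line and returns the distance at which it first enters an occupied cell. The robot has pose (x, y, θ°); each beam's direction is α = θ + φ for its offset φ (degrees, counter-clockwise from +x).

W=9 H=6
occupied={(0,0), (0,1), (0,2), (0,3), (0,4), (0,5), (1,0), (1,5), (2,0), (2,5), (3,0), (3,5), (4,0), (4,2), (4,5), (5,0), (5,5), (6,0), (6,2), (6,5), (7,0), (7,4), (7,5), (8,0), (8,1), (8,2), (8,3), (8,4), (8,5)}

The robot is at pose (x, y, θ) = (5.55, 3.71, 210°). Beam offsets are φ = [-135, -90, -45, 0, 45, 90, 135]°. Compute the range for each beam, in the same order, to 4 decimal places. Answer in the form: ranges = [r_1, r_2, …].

ranges = [1.3355, 1.4896, 4.7105, 1.4200, 2.8056, 0.9000, 2.5364]

beam 1: φ=-135°, α=75°
  dir = (cos 75°, sin 75°) = (0.2588, 0.9659); from cell (5,3)
  next x-line at t=1.7387, next y-line at t=0.3002; Δt_x=3.8637, Δt_y=1.0353
    y: enter (5,4) at t=0.3002
    y: enter (5,5) at t=1.3355 ← occupied
  → r_1 = 1.3355
beam 2: φ=-90°, α=120°
  dir = (cos 120°, sin 120°) = (-0.5000, 0.8660); from cell (5,3)
  next x-line at t=1.1000, next y-line at t=0.3349; Δt_x=2.0000, Δt_y=1.1547
    y: enter (5,4) at t=0.3349
    x: enter (4,4) at t=1.1000
    y: enter (4,5) at t=1.4896 ← occupied
  → r_2 = 1.4896
beam 3: φ=-45°, α=165°
  dir = (cos 165°, sin 165°) = (-0.9659, 0.2588); from cell (5,3)
  next x-line at t=0.5694, next y-line at t=1.1205; Δt_x=1.0353, Δt_y=3.8637
    x: enter (4,3) at t=0.5694
    y: enter (4,4) at t=1.1205
    x: enter (3,4) at t=1.6047
    x: enter (2,4) at t=2.6400
    x: enter (1,4) at t=3.6752
    x: enter (0,4) at t=4.7105 ← occupied
  → r_3 = 4.7105
beam 4: φ=0°, α=210°
  dir = (cos 210°, sin 210°) = (-0.8660, -0.5000); from cell (5,3)
  next x-line at t=0.6351, next y-line at t=1.4200; Δt_x=1.1547, Δt_y=2.0000
    x: enter (4,3) at t=0.6351
    y: enter (4,2) at t=1.4200 ← occupied
  → r_4 = 1.4200
beam 5: φ=45°, α=255°
  dir = (cos 255°, sin 255°) = (-0.2588, -0.9659); from cell (5,3)
  next x-line at t=2.1250, next y-line at t=0.7350; Δt_x=3.8637, Δt_y=1.0353
    y: enter (5,2) at t=0.7350
    y: enter (5,1) at t=1.7703
    x: enter (4,1) at t=2.1250
    y: enter (4,0) at t=2.8056 ← occupied
  → r_5 = 2.8056
beam 6: φ=90°, α=300°
  dir = (cos 300°, sin 300°) = (0.5000, -0.8660); from cell (5,3)
  next x-line at t=0.9000, next y-line at t=0.8198; Δt_x=2.0000, Δt_y=1.1547
    y: enter (5,2) at t=0.8198
    x: enter (6,2) at t=0.9000 ← occupied
  → r_6 = 0.9000
beam 7: φ=135°, α=345°
  dir = (cos 345°, sin 345°) = (0.9659, -0.2588); from cell (5,3)
  next x-line at t=0.4659, next y-line at t=2.7432; Δt_x=1.0353, Δt_y=3.8637
    x: enter (6,3) at t=0.4659
    x: enter (7,3) at t=1.5012
    x: enter (8,3) at t=2.5364 ← occupied
  → r_7 = 2.5364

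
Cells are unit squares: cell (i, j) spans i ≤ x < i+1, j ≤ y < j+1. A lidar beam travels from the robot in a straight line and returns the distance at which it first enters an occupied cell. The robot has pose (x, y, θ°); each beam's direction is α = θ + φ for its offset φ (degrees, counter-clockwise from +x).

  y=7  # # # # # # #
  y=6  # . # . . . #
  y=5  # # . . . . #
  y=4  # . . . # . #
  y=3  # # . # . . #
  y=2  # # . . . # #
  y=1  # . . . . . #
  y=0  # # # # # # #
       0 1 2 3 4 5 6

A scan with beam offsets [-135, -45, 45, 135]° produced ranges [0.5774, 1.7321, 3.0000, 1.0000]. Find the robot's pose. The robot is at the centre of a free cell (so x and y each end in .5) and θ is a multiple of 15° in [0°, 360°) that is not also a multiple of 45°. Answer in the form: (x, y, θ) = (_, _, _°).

(x, y, θ) = (2.5, 2.5, 285°)

The pose lattice has 23·16 = 368 candidates. Test each by forward raycasting.
  (5.5, 4.5, 75°): beam 1 = 1.0000 ≠ 0.5774 ✗
  (5.5, 4.5, 195°): beam 1 = 1.0000 ≠ 0.5774 ✗
  (3.5, 1.5, 345°): beam 1 = 1.0000 ≠ 0.5774 ✗
  …
  (2.5, 2.5, 285°): r_1=0.5774, r_2=1.7321, r_3=3.0000, r_4=1.0000 — all match ✓
Unique over the lattice → pose = (2.5, 2.5, 285°).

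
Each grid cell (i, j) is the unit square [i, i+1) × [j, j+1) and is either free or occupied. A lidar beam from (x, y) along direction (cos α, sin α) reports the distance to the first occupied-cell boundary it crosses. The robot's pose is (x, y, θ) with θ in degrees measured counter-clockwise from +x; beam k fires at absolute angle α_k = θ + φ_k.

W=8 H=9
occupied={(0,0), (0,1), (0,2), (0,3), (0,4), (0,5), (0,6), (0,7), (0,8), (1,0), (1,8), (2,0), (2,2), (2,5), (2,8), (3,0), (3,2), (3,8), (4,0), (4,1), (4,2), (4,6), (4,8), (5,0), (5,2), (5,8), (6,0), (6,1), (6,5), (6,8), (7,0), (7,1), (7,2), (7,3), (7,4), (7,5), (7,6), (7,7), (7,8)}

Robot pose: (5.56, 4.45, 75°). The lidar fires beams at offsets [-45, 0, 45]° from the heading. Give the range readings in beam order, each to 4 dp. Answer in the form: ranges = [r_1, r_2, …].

beam 1: φ=-45°, α=30°
  dir = (cos 30°, sin 30°) = (0.8660, 0.5000); from cell (5,4)
  next x-line at t=0.5081, next y-line at t=1.1000; Δt_x=1.1547, Δt_y=2.0000
    x: enter (6,4) at t=0.5081
    y: enter (6,5) at t=1.1000 ← occupied
  → r_1 = 1.1000
beam 2: φ=0°, α=75°
  dir = (cos 75°, sin 75°) = (0.2588, 0.9659); from cell (5,4)
  next x-line at t=1.7000, next y-line at t=0.5694; Δt_x=3.8637, Δt_y=1.0353
    y: enter (5,5) at t=0.5694
    y: enter (5,6) at t=1.6047
    x: enter (6,6) at t=1.7000
    y: enter (6,7) at t=2.6400
    y: enter (6,8) at t=3.6752 ← occupied
  → r_2 = 3.6752
beam 3: φ=45°, α=120°
  dir = (cos 120°, sin 120°) = (-0.5000, 0.8660); from cell (5,4)
  next x-line at t=1.1200, next y-line at t=0.6351; Δt_x=2.0000, Δt_y=1.1547
    y: enter (5,5) at t=0.6351
    x: enter (4,5) at t=1.1200
    y: enter (4,6) at t=1.7898 ← occupied
  → r_3 = 1.7898

ranges = [1.1000, 3.6752, 1.7898]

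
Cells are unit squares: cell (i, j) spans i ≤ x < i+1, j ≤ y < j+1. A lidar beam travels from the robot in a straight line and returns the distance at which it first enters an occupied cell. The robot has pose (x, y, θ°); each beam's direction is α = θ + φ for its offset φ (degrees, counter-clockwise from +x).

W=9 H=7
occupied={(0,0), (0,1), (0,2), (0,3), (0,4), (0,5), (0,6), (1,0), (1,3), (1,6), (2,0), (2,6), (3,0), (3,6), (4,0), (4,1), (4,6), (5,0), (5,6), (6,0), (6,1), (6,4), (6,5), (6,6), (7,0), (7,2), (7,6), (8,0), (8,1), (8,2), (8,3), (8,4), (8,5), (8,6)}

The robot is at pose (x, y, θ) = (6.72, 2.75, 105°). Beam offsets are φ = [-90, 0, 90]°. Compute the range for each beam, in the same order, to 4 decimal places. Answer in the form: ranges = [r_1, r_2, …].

ranges = [0.2899, 1.2941, 5.9218]

beam 1: φ=-90°, α=15°
  direction (0.9659, 0.2588); cell (6,2); t to first gridline: x 0.2899, y 0.9659 (then +1.0353 / +3.8637)
    (7,2) via x @ 0.2899  # hit
  → r_1 = 0.2899
beam 2: φ=0°, α=105°
  direction (-0.2588, 0.9659); cell (6,2); t to first gridline: x 2.7819, y 0.2588 (then +3.8637 / +1.0353)
    (6,3) via y @ 0.2588
    (6,4) via y @ 1.2941  # hit
  → r_2 = 1.2941
beam 3: φ=90°, α=195°
  direction (-0.9659, -0.2588); cell (6,2); t to first gridline: x 0.7454, y 2.8978 (then +1.0353 / +3.8637)
    (5,2) via x @ 0.7454
    (4,2) via x @ 1.7807
    (3,2) via x @ 2.8160
    (3,1) via y @ 2.8978
    (2,1) via x @ 3.8512
    (1,1) via x @ 4.8865
    (0,1) via x @ 5.9218  # hit
  → r_3 = 5.9218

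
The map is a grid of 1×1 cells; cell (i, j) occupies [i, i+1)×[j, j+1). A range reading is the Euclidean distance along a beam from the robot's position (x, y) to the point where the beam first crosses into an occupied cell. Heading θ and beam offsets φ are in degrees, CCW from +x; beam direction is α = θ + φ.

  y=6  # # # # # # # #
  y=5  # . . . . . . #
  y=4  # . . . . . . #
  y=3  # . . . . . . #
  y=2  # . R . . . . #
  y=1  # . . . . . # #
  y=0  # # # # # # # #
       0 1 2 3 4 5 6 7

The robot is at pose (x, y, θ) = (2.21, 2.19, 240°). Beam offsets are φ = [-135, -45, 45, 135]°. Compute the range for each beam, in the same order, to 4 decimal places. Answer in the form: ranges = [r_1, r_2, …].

ranges = [3.9444, 1.2527, 1.2320, 4.9590]

beam 1: φ=-135°, α=105°
  d=(-0.2588,0.9659)  start (2,2)  tX=0.8114 tY=0.8386  stride 1/|dx|=3.8637 1/|dy|=1.0353
    cross x-line → (1,2), t=0.8114
    cross y-line → (1,3), t=0.8386
    cross y-line → (1,4), t=1.8738
    cross y-line → (1,5), t=2.9091
    cross y-line → (1,6), t=3.9444 (wall)
  → r_1 = 3.9444
beam 2: φ=-45°, α=195°
  d=(-0.9659,-0.2588)  start (2,2)  tX=0.2174 tY=0.7341  stride 1/|dx|=1.0353 1/|dy|=3.8637
    cross x-line → (1,2), t=0.2174
    cross y-line → (1,1), t=0.7341
    cross x-line → (0,1), t=1.2527 (wall)
  → r_2 = 1.2527
beam 3: φ=45°, α=285°
  d=(0.2588,-0.9659)  start (2,2)  tX=3.0523 tY=0.1967  stride 1/|dx|=3.8637 1/|dy|=1.0353
    cross y-line → (2,1), t=0.1967
    cross y-line → (2,0), t=1.2320 (wall)
  → r_3 = 1.2320
beam 4: φ=135°, α=15°
  d=(0.9659,0.2588)  start (2,2)  tX=0.8179 tY=3.1296  stride 1/|dx|=1.0353 1/|dy|=3.8637
    cross x-line → (3,2), t=0.8179
    cross x-line → (4,2), t=1.8531
    cross x-line → (5,2), t=2.8884
    cross y-line → (5,3), t=3.1296
    cross x-line → (6,3), t=3.9237
    cross x-line → (7,3), t=4.9590 (wall)
  → r_4 = 4.9590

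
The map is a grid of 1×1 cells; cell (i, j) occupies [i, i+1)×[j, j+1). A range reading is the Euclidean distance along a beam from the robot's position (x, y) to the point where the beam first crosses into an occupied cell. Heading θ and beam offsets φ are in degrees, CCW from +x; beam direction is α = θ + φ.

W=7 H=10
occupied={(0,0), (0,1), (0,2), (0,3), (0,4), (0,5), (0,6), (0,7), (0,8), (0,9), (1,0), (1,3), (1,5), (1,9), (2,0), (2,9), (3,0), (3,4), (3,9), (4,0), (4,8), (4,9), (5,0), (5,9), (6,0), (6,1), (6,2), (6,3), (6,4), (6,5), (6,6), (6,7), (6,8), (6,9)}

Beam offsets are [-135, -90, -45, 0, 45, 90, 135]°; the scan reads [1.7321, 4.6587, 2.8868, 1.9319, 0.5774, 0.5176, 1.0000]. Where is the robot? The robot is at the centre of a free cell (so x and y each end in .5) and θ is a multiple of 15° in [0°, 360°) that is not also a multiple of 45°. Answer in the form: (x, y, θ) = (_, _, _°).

The pose lattice has 36·16 = 576 candidates. Test each by forward raycasting.
  (3.5, 3.5, 285°): beam 1 = 2.8868 ≠ 1.7321 ✗
  (4.5, 4.5, 165°): beam 3 = 5.1962 ≠ 2.8868 ✗
  (5.5, 8.5, 105°): beam 1 = 0.5774 ≠ 1.7321 ✗
  (2.5, 2.5, 240°): beam 1 = 2.5882 ≠ 1.7321 ✗
  …
  (5.5, 3.5, 285°): r_1=1.7321, r_2=4.6587, r_3=2.8868, r_4=1.9319, r_5=0.5774, r_6=0.5176, r_7=1.0000 — all match ✓
No second candidate reproduces the full scan.

(x, y, θ) = (5.5, 3.5, 285°)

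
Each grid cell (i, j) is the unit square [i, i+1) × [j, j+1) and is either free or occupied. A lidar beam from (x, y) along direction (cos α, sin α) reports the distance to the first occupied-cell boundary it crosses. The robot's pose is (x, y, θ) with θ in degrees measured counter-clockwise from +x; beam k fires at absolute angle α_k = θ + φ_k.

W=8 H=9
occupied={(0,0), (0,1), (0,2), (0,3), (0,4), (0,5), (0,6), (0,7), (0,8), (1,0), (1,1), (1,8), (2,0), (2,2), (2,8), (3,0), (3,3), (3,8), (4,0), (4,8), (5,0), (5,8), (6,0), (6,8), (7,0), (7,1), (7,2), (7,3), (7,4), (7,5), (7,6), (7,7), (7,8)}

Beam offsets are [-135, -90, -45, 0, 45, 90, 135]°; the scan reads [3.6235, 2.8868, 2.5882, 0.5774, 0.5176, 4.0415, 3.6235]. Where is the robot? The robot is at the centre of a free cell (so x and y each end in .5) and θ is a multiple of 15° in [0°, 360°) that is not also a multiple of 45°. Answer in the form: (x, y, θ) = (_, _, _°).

(x, y, θ) = (3.5, 4.5, 240°)

Candidates: 39 free-cell centres × 16 headings = 624 poses. Raycast each; keep the one whose scan matches to 4 dp.
  (3.5, 5.5, 345°): beam 1 = 2.8868 ≠ 3.6235 ✗
  (2.5, 7.5, 105°): beam 1 = 5.1962 ≠ 3.6235 ✗
  (3.5, 7.5, 30°): beam 1 = 4.6587 ≠ 3.6235 ✗
  (1.5, 3.5, 300°): beam 1 = 0.5176 ≠ 3.6235 ✗
  (2.5, 6.5, 285°): beam 1 = 1.7321 ≠ 3.6235 ✗
  …
  (3.5, 4.5, 240°): r_1=3.6235, r_2=2.8868, r_3=2.5882, r_4=0.5774, r_5=0.5176, r_6=4.0415, r_7=3.6235 — all match ✓
Only this pose fits every beam.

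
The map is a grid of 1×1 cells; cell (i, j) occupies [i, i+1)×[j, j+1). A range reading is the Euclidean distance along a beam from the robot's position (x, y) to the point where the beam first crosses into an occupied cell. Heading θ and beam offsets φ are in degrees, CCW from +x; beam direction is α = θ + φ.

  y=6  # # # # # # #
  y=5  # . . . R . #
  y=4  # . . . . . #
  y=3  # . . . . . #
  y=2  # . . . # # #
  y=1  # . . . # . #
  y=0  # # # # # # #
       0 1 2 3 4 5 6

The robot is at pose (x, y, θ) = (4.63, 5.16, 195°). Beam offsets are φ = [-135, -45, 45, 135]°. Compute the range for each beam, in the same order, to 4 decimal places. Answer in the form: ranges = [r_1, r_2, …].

ranges = [0.9699, 1.6800, 4.8036, 1.5819]

beam 1: φ=-135°, α=60°
  dir = (cos 60°, sin 60°) = (0.5000, 0.8660); from cell (4,5)
  next x-line at t=0.7400, next y-line at t=0.9699; Δt_x=2.0000, Δt_y=1.1547
    x: enter (5,5) at t=0.7400
    y: enter (5,6) at t=0.9699 ← occupied
  → r_1 = 0.9699
beam 2: φ=-45°, α=150°
  dir = (cos 150°, sin 150°) = (-0.8660, 0.5000); from cell (4,5)
  next x-line at t=0.7275, next y-line at t=1.6800; Δt_x=1.1547, Δt_y=2.0000
    x: enter (3,5) at t=0.7275
    y: enter (3,6) at t=1.6800 ← occupied
  → r_2 = 1.6800
beam 3: φ=45°, α=240°
  dir = (cos 240°, sin 240°) = (-0.5000, -0.8660); from cell (4,5)
  next x-line at t=1.2600, next y-line at t=0.1848; Δt_x=2.0000, Δt_y=1.1547
    y: enter (4,4) at t=0.1848
    x: enter (3,4) at t=1.2600
    y: enter (3,3) at t=1.3395
    y: enter (3,2) at t=2.4942
    x: enter (2,2) at t=3.2600
    y: enter (2,1) at t=3.6489
    y: enter (2,0) at t=4.8036 ← occupied
  → r_3 = 4.8036
beam 4: φ=135°, α=330°
  dir = (cos 330°, sin 330°) = (0.8660, -0.5000); from cell (4,5)
  next x-line at t=0.4272, next y-line at t=0.3200; Δt_x=1.1547, Δt_y=2.0000
    y: enter (4,4) at t=0.3200
    x: enter (5,4) at t=0.4272
    x: enter (6,4) at t=1.5819 ← occupied
  → r_4 = 1.5819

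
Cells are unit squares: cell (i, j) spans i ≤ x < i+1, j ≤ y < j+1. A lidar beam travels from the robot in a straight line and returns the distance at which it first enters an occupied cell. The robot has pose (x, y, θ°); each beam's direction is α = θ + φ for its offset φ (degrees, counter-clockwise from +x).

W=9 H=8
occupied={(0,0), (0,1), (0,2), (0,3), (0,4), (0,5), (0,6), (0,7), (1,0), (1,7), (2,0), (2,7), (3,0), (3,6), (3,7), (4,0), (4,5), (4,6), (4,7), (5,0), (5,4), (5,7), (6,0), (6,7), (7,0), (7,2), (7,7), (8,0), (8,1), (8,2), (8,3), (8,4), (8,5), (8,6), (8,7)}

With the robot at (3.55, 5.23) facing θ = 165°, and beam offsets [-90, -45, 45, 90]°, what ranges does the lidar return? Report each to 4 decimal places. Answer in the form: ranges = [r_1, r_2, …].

ranges = [0.7972, 0.8891, 2.9445, 4.3792]

beam 1: φ=-90°, α=75°
  cosα=0.2588 sinα=0.9659 | (3,5) | tMaxX 1.7387 tMaxY 0.7972 | tΔX 3.8637 tΔY 1.0353
    t=0.7972 [y] (3,6) — stop
  → r_1 = 0.7972
beam 2: φ=-45°, α=120°
  cosα=-0.5000 sinα=0.8660 | (3,5) | tMaxX 1.1000 tMaxY 0.8891 | tΔX 2.0000 tΔY 1.1547
    t=0.8891 [y] (3,6) — stop
  → r_2 = 0.8891
beam 3: φ=45°, α=210°
  cosα=-0.8660 sinα=-0.5000 | (3,5) | tMaxX 0.6351 tMaxY 0.4600 | tΔX 1.1547 tΔY 2.0000
    t=0.4600 [y] (3,4)
    t=0.6351 [x] (2,4)
    t=1.7898 [x] (1,4)
    t=2.4600 [y] (1,3)
    t=2.9445 [x] (0,3) — stop
  → r_3 = 2.9445
beam 4: φ=90°, α=255°
  cosα=-0.2588 sinα=-0.9659 | (3,5) | tMaxX 2.1250 tMaxY 0.2381 | tΔX 3.8637 tΔY 1.0353
    t=0.2381 [y] (3,4)
    t=1.2734 [y] (3,3)
    t=2.1250 [x] (2,3)
    t=2.3087 [y] (2,2)
    t=3.3439 [y] (2,1)
    t=4.3792 [y] (2,0) — stop
  → r_4 = 4.3792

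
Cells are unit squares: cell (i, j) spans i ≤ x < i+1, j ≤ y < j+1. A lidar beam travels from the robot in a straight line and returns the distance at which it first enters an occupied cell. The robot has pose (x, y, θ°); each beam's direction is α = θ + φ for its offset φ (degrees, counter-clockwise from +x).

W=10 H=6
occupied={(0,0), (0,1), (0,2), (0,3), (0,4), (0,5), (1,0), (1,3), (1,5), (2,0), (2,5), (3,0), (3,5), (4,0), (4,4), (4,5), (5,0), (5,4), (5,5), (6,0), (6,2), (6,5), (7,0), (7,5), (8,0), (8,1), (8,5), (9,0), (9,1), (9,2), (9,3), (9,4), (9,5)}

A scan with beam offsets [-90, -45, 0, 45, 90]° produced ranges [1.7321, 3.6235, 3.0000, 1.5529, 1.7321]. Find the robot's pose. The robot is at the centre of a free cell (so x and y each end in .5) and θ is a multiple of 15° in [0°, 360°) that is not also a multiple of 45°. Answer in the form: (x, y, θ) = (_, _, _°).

Enumerate (i+0.5, j+0.5, θ) over the 27 free cells and 16 admissible headings. For each, cast all 5 beams and compare to the given ranges.
  (2.5, 2.5, 120°): beam 1 = 3.0000 ≠ 1.7321 ✗
  (2.5, 4.5, 150°): beam 1 = 0.5774 ≠ 1.7321 ✗
  (7.5, 4.5, 345°): beam 1 = 1.9319 ≠ 1.7321 ✗
  …
  (5.5, 2.5, 210°): r_1=1.7321, r_2=3.6235, r_3=3.0000, r_4=1.5529, r_5=1.7321 — all match ✓
Only this pose fits every beam.

(x, y, θ) = (5.5, 2.5, 210°)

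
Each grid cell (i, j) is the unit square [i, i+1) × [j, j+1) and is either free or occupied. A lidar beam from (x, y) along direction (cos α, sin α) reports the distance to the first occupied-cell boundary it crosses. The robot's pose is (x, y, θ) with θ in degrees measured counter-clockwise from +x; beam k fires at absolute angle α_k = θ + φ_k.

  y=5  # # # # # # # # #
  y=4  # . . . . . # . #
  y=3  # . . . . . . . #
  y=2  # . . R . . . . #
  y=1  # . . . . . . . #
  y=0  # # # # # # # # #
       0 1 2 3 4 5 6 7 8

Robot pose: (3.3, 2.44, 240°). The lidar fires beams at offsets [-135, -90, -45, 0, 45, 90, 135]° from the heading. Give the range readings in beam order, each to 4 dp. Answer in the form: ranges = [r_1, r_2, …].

beam 1: φ=-135°, α=105°
  d=(-0.2588,0.9659)  start (3,2)  tX=1.1591 tY=0.5798  stride 1/|dx|=3.8637 1/|dy|=1.0353
    cross y-line → (3,3), t=0.5798
    cross x-line → (2,3), t=1.1591
    cross y-line → (2,4), t=1.6150
    cross y-line → (2,5), t=2.6503 (wall)
  → r_1 = 2.6503
beam 2: φ=-90°, α=150°
  d=(-0.8660,0.5000)  start (3,2)  tX=0.3464 tY=1.1200  stride 1/|dx|=1.1547 1/|dy|=2.0000
    cross x-line → (2,2), t=0.3464
    cross y-line → (2,3), t=1.1200
    cross x-line → (1,3), t=1.5011
    cross x-line → (0,3), t=2.6558 (wall)
  → r_2 = 2.6558
beam 3: φ=-45°, α=195°
  d=(-0.9659,-0.2588)  start (3,2)  tX=0.3106 tY=1.7000  stride 1/|dx|=1.0353 1/|dy|=3.8637
    cross x-line → (2,2), t=0.3106
    cross x-line → (1,2), t=1.3459
    cross y-line → (1,1), t=1.7000
    cross x-line → (0,1), t=2.3811 (wall)
  → r_3 = 2.3811
beam 4: φ=0°, α=240°
  d=(-0.5000,-0.8660)  start (3,2)  tX=0.6000 tY=0.5081  stride 1/|dx|=2.0000 1/|dy|=1.1547
    cross y-line → (3,1), t=0.5081
    cross x-line → (2,1), t=0.6000
    cross y-line → (2,0), t=1.6628 (wall)
  → r_4 = 1.6628
beam 5: φ=45°, α=285°
  d=(0.2588,-0.9659)  start (3,2)  tX=2.7046 tY=0.4555  stride 1/|dx|=3.8637 1/|dy|=1.0353
    cross y-line → (3,1), t=0.4555
    cross y-line → (3,0), t=1.4908 (wall)
  → r_5 = 1.4908
beam 6: φ=90°, α=330°
  d=(0.8660,-0.5000)  start (3,2)  tX=0.8083 tY=0.8800  stride 1/|dx|=1.1547 1/|dy|=2.0000
    cross x-line → (4,2), t=0.8083
    cross y-line → (4,1), t=0.8800
    cross x-line → (5,1), t=1.9630
    cross y-line → (5,0), t=2.8800 (wall)
  → r_6 = 2.8800
beam 7: φ=135°, α=15°
  d=(0.9659,0.2588)  start (3,2)  tX=0.7247 tY=2.1637  stride 1/|dx|=1.0353 1/|dy|=3.8637
    cross x-line → (4,2), t=0.7247
    cross x-line → (5,2), t=1.7600
    cross y-line → (5,3), t=2.1637
    cross x-line → (6,3), t=2.7952
    cross x-line → (7,3), t=3.8305
    cross x-line → (8,3), t=4.8658 (wall)
  → r_7 = 4.8658

ranges = [2.6503, 2.6558, 2.3811, 1.6628, 1.4908, 2.8800, 4.8658]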